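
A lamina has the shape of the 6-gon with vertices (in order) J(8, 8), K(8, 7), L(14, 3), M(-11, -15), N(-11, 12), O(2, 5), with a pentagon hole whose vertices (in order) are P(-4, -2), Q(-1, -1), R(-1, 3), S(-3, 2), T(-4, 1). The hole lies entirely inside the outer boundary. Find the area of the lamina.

Outer boundary:
J→K: (8)(7) − (8)(8) = -8
K→L: (8)(3) − (14)(7) = -74
L→M: (14)(-15) − (-11)(3) = -177
M→N: (-11)(12) − (-11)(-15) = -297
N→O: (-11)(5) − (2)(12) = -79
O→J: (2)(8) − (8)(5) = -24
Σ = -659
Area = |Σ|/2 = 329.5.
Hole:
Σ = (2) + (-4) + (7) + (5) + (12) = 22
Area = |Σ|/2 = 11.
Net area = 329.5 − 11 = 318.5.

318.5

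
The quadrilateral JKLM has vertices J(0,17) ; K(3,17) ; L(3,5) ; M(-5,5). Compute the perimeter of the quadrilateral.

36

|JK| = √((3)² + (0)²) = √9 = 3
|KL| = √((0)² + (-12)²) = √144 = 12
|LM| = √((-8)² + (0)²) = √64 = 8
|MJ| = √((5)² + (12)²) = √169 = 13
Perimeter = 3 + 12 + 8 + 13 = 36.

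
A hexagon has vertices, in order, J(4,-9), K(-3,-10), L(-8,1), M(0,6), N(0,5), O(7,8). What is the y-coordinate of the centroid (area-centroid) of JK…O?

Apply the surveyor's formula. First the cross-terms c_i = x_i·y_{i+1} − x_{i+1}·y_i:
  -67, -83, -48, 0, -35, -95  ⇒  2A = -328, A = -164.
Then Σ (y_i + y_{i+1})·c_i = 1324, so ȳ = 1324 / (6·(-164)) = -331/246.

-331/246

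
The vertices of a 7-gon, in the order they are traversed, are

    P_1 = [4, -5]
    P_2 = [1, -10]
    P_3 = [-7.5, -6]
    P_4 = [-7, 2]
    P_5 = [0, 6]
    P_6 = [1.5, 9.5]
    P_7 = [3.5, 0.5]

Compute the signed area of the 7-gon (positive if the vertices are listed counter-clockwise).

-138

Σ = (-35) + (-81) + (-57) + (-42) + (-9) + (-32.5) + (-19.5) = -276
Signed area = Σ/2 = -138 (negative ⇒ clockwise traversal).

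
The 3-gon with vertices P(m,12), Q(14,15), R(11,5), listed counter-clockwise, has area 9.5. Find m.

15

The doubled signed area Σ (x_i y_{i+1} − x_{i+1} y_i) is linear in m.
With m=0 it equals -131; the coefficient of m is 10 (from the two edges through P).
So 10·m + -131 = 2·9.5 = 19 ⇒ m = 15.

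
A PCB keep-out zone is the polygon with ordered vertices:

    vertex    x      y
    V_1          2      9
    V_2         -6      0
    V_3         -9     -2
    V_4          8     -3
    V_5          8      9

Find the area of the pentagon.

129.5

Σ = (54) + (12) + (43) + (96) + (54) = 259
Area = |Σ|/2 = 129.5.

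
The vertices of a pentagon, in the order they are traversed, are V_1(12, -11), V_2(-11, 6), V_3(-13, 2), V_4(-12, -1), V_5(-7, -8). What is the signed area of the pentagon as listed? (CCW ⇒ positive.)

153

Σ = (-49) + (56) + (37) + (89) + (173) = 306
Signed area = Σ/2 = 153 (positive ⇒ counter-clockwise traversal).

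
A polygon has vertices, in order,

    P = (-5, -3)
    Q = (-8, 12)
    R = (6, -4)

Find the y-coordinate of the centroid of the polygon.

5/3

Apply the surveyor's formula. First the cross-terms c_i = x_i·y_{i+1} − x_{i+1}·y_i:
  -84, -40, -38  ⇒  2A = -162, A = -81.
Then Σ (y_i + y_{i+1})·c_i = -810, so ȳ = -810 / (6·(-81)) = 5/3.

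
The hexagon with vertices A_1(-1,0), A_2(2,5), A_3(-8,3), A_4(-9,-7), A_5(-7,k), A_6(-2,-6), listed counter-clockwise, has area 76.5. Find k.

-6

Write out the shoelace sum; only the two edges meeting at A_5 involve k:
2·Area = [((-9)·k − (-7)·(-7)) + ((-7)·(-6) − (-2)·k)] + 118
       = -7·k + 111 = 153
⇒ k = -6.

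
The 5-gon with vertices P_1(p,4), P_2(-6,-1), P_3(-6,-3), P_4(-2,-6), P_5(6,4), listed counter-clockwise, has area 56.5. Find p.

The doubled signed area Σ (x_i y_{i+1} − x_{i+1} y_i) is linear in p.
With p=0 it equals 118; the coefficient of p is -5 (from the two edges through P_1).
So -5·p + 118 = 2·56.5 = 113 ⇒ p = 1.

1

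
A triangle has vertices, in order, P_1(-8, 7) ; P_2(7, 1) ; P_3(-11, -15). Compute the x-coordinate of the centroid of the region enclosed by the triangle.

-4

Apply the shoelace formula. First the cross-terms c_i = x_i·y_{i+1} − x_{i+1}·y_i:
  -57, -94, -197  ⇒  2A = -348, A = -174.
Then Σ (x_i + x_{i+1})·c_i = 4176, so x̄ = 4176 / (6·(-174)) = -4.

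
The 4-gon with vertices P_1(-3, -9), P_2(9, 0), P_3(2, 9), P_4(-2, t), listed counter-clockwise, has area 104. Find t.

2

The doubled signed area Σ (x_i y_{i+1} − x_{i+1} y_i) is linear in t.
With t=0 it equals 198; the coefficient of t is 5 (from the two edges through P_4).
So 5·t + 198 = 2·104 = 208 ⇒ t = 2.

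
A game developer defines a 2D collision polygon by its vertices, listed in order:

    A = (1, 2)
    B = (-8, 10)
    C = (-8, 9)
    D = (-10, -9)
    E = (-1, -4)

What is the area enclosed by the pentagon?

Apply the shoelace formula: 2A = Σ (x_i·y_{i+1} − x_{i+1}·y_i), indices taken mod 5.
A→B: (1)(10) − (-8)(2) = 26
B→C: (-8)(9) − (-8)(10) = 8
C→D: (-8)(-9) − (-10)(9) = 162
D→E: (-10)(-4) − (-1)(-9) = 31
E→A: (-1)(2) − (1)(-4) = 2
Σ = 229
Area = |Σ|/2 = 114.5.

114.5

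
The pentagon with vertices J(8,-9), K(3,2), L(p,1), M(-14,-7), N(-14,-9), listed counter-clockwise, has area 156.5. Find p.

-3

The doubled signed area Σ (x_i y_{i+1} − x_{i+1} y_i) is linear in p.
With p=0 it equals 286; the coefficient of p is -9 (from the two edges through L).
So -9·p + 286 = 2·156.5 = 313 ⇒ p = -3.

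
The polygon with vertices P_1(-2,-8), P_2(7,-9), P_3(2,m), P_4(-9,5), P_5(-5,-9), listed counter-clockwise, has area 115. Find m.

The doubled signed area Σ (x_i y_{i+1} − x_{i+1} y_i) is linear in m.
With m=0 it equals 230; the coefficient of m is 16 (from the two edges through P_3).
So 16·m + 230 = 2·115 = 230 ⇒ m = 0.

0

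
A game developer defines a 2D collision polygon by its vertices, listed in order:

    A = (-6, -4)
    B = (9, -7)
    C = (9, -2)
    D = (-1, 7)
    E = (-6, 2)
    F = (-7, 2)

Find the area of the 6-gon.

Σ = (78) + (45) + (61) + (40) + (2) + (40) = 266
Area = |Σ|/2 = 133.

133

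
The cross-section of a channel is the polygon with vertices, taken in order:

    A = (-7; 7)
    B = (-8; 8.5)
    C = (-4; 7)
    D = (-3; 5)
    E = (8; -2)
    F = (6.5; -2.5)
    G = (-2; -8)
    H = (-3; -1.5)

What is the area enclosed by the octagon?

87.5

A→B: (-7)(8.5) − (-8)(7) = -3.5
B→C: (-8)(7) − (-4)(8.5) = -22
C→D: (-4)(5) − (-3)(7) = 1
D→E: (-3)(-2) − (8)(5) = -34
E→F: (8)(-2.5) − (6.5)(-2) = -7
F→G: (6.5)(-8) − (-2)(-2.5) = -57
G→H: (-2)(-1.5) − (-3)(-8) = -21
H→A: (-3)(7) − (-7)(-1.5) = -31.5
Σ = -175
Area = |Σ|/2 = 87.5.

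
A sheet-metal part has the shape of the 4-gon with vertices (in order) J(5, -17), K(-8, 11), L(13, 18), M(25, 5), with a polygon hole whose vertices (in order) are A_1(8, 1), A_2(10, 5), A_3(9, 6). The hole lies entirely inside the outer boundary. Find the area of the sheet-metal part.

598.5

Outer boundary:
Apply the shoelace formula: 2A = Σ (x_i·y_{i+1} − x_{i+1}·y_i), indices taken mod 4.
Cross-terms: -81, -287, -385, -450  ⇒  Σ = -1203
Area = |Σ|/2 = 601.5.
Hole:
Apply the surveyor's formula: 2A = Σ (x_i·y_{i+1} − x_{i+1}·y_i), indices taken mod 3.
Cross-terms: 30, 15, -39  ⇒  Σ = 6
Area = |Σ|/2 = 3.
Net area = 601.5 − 3 = 598.5.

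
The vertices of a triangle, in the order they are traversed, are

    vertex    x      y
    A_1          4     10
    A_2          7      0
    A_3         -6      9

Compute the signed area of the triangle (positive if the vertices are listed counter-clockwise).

Apply the shoelace (surveyor's) formula: 2A = Σ (x_i·y_{i+1} − x_{i+1}·y_i), indices taken mod 3.
Σ = (-70) + (63) + (-96) = -103
Signed area = Σ/2 = -51.5 (negative ⇒ clockwise traversal).

-51.5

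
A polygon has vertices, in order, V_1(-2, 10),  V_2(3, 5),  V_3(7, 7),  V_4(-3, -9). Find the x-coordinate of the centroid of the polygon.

Apply Gauss's area formula. First the cross-terms c_i = x_i·y_{i+1} − x_{i+1}·y_i:
  -40, -14, -42, -48  ⇒  2A = -144, A = -72.
Then Σ (x_i + x_{i+1})·c_i = -108, so x̄ = -108 / (6·(-72)) = 0.25.

0.25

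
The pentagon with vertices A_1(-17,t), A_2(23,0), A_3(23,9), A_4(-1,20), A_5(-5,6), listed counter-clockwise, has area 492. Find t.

-4

Write out the shoelace sum; only the two edges meeting at A_1 involve t:
2·Area = [((-5)·t − (-17)·6) + ((-17)·0 − 23·t)] + 770
       = -28·t + 872 = 984
⇒ t = -4.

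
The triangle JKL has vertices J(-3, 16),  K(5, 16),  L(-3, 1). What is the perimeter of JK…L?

|JK| = √((8)² + (0)²) = √64 = 8
|KL| = √((-8)² + (-15)²) = √289 = 17
|LJ| = √((0)² + (15)²) = √225 = 15
Perimeter = 8 + 17 + 15 = 40.

40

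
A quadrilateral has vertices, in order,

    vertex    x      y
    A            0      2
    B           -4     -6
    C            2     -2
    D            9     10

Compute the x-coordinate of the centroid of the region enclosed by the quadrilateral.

Apply the shoelace formula. First the cross-terms c_i = x_i·y_{i+1} − x_{i+1}·y_i:
  8, 20, 38, 18  ⇒  2A = 84, A = 42.
Then Σ (x_i + x_{i+1})·c_i = 508, so x̄ = 508 / (6·42) = 127/63.

127/63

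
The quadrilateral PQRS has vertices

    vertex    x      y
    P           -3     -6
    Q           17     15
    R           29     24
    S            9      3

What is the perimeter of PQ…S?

88

|PQ| = √((20)² + (21)²) = √841 = 29
|QR| = √((12)² + (9)²) = √225 = 15
|RS| = √((-20)² + (-21)²) = √841 = 29
|SP| = √((-12)² + (-9)²) = √225 = 15
Perimeter = 29 + 15 + 29 + 15 = 88.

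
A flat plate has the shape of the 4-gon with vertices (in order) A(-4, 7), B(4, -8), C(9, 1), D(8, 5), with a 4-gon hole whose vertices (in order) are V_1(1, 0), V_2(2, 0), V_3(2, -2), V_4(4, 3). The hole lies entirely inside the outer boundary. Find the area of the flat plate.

93

Outer boundary:
Apply Gauss's area formula: 2A = Σ (x_i·y_{i+1} − x_{i+1}·y_i), indices taken mod 4.
Cross-terms: 4, 76, 37, 76  ⇒  Σ = 193
Area = |Σ|/2 = 96.5.
Hole:
Cross-terms: 0, -4, 14, -3  ⇒  Σ = 7
Area = |Σ|/2 = 3.5.
Net area = 96.5 − 3.5 = 93.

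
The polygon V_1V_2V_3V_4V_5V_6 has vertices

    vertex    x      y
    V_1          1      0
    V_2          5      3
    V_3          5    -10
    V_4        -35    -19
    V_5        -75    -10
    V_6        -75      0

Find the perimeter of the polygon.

|V_1V_2| = √((4)² + (3)²) = √25 = 5
|V_2V_3| = √((0)² + (-13)²) = √169 = 13
|V_3V_4| = √((-40)² + (-9)²) = √1681 = 41
|V_4V_5| = √((-40)² + (9)²) = √1681 = 41
|V_5V_6| = √((0)² + (10)²) = √100 = 10
|V_6V_1| = √((76)² + (0)²) = √5776 = 76
Perimeter = 5 + 13 + 41 + 41 + 10 + 76 = 186.

186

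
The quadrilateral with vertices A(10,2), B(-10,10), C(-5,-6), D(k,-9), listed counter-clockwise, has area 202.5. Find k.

Write out the shoelace sum; only the two edges meeting at D involve k:
2·Area = [((-5)·(-9) − k·(-6)) + (k·2 − 10·(-9))] + 230
       = 8·k + 365 = 405
⇒ k = 5.

5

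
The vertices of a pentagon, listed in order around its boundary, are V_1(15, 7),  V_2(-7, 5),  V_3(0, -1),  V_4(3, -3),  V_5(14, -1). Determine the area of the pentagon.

143

Apply the shoelace formula: 2A = Σ (x_i·y_{i+1} − x_{i+1}·y_i), indices taken mod 5.
Cross-terms: 124, 7, 3, 39, 113  ⇒  Σ = 286
Area = |Σ|/2 = 143.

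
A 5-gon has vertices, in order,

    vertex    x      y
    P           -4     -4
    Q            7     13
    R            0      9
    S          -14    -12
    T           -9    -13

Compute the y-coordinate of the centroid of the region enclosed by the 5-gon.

Apply the shoelace formula. First the cross-terms c_i = x_i·y_{i+1} − x_{i+1}·y_i:
  -24, 63, 126, 74, -16  ⇒  2A = 223, A = 111.5.
Then Σ (y_i + y_{i+1})·c_i = -786, so ȳ = -786 / (6·111.5) = -262/223.

-262/223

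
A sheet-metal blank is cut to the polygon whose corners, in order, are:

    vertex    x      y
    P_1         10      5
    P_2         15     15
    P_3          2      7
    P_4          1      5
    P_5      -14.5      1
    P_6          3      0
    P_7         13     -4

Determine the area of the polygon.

158.25

Σ = (75) + (75) + (3) + (73.5) + (-3) + (-12) + (105) = 316.5
Area = |Σ|/2 = 158.25.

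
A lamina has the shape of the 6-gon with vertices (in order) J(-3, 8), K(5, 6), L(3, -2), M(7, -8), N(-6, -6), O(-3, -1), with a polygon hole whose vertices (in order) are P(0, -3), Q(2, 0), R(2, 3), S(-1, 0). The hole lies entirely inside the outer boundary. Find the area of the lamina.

Outer boundary:
Apply Gauss's area formula: 2A = Σ (x_i·y_{i+1} − x_{i+1}·y_i), indices taken mod 6.
Cross-terms: -58, -28, -10, -90, -12, -27  ⇒  Σ = -225
Area = |Σ|/2 = 112.5.
Hole:
Apply Gauss's area formula: 2A = Σ (x_i·y_{i+1} − x_{i+1}·y_i), indices taken mod 4.
Σ = (6) + (6) + (3) + (3) = 18
Area = |Σ|/2 = 9.
Net area = 112.5 − 9 = 103.5.

103.5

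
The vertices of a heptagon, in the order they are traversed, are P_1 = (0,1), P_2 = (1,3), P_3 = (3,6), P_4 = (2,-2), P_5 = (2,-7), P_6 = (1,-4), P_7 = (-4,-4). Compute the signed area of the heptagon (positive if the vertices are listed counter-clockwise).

Apply the shoelace (surveyor's) formula: 2A = Σ (x_i·y_{i+1} − x_{i+1}·y_i), indices taken mod 7.
P_1→P_2: (0)(3) − (1)(1) = -1
P_2→P_3: (1)(6) − (3)(3) = -3
P_3→P_4: (3)(-2) − (2)(6) = -18
P_4→P_5: (2)(-7) − (2)(-2) = -10
P_5→P_6: (2)(-4) − (1)(-7) = -1
P_6→P_7: (1)(-4) − (-4)(-4) = -20
P_7→P_1: (-4)(1) − (0)(-4) = -4
Σ = -57
Signed area = Σ/2 = -28.5 (negative ⇒ clockwise traversal).

-28.5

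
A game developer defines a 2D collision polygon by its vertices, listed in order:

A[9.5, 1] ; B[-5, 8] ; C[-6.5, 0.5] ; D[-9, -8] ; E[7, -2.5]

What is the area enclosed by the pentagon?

148.125

A→B: (9.5)(8) − (-5)(1) = 81
B→C: (-5)(0.5) − (-6.5)(8) = 49.5
C→D: (-6.5)(-8) − (-9)(0.5) = 56.5
D→E: (-9)(-2.5) − (7)(-8) = 78.5
E→A: (7)(1) − (9.5)(-2.5) = 30.75
Σ = 296.25
Area = |Σ|/2 = 148.125.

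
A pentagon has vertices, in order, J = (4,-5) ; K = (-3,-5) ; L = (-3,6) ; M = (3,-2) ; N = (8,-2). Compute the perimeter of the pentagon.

38

|JK| = √((-7)² + (0)²) = √49 = 7
|KL| = √((0)² + (11)²) = √121 = 11
|LM| = √((6)² + (-8)²) = √100 = 10
|MN| = √((5)² + (0)²) = √25 = 5
|NJ| = √((-4)² + (-3)²) = √25 = 5
Perimeter = 7 + 11 + 10 + 5 + 5 = 38.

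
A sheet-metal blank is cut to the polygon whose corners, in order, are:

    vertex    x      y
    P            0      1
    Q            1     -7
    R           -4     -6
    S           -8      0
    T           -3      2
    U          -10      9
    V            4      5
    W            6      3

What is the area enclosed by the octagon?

Apply the surveyor's formula: 2A = Σ (x_i·y_{i+1} − x_{i+1}·y_i), indices taken mod 8.
Σ = (-1) + (-34) + (-48) + (-16) + (-7) + (-86) + (-18) + (6) = -204
Area = |Σ|/2 = 102.

102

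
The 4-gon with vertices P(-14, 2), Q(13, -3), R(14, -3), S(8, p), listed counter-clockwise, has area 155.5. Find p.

Write out the shoelace sum; only the two edges meeting at S involve p:
2·Area = [(14·p − 8·(-3)) + (8·2 − (-14)·p)] + 19
       = 28·p + 59 = 311
⇒ p = 9.

9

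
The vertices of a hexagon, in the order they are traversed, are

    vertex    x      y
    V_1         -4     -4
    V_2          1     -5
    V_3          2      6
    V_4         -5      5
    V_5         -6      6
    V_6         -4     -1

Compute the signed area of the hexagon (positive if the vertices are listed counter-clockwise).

61

Apply Gauss's area formula: 2A = Σ (x_i·y_{i+1} − x_{i+1}·y_i), indices taken mod 6.
V_1→V_2: (-4)(-5) − (1)(-4) = 24
V_2→V_3: (1)(6) − (2)(-5) = 16
V_3→V_4: (2)(5) − (-5)(6) = 40
V_4→V_5: (-5)(6) − (-6)(5) = 0
V_5→V_6: (-6)(-1) − (-4)(6) = 30
V_6→V_1: (-4)(-4) − (-4)(-1) = 12
Σ = 122
Signed area = Σ/2 = 61 (positive ⇒ counter-clockwise traversal).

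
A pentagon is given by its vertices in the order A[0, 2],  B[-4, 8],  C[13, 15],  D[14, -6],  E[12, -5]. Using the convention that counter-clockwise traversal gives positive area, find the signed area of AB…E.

-209

Apply Gauss's area formula: 2A = Σ (x_i·y_{i+1} − x_{i+1}·y_i), indices taken mod 5.
Cross-terms: 8, -164, -288, 2, 24  ⇒  Σ = -418
Signed area = Σ/2 = -209 (negative ⇒ clockwise traversal).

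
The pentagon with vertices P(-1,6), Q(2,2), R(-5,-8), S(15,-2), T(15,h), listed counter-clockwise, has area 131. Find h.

2

Write out the shoelace sum; only the two edges meeting at T involve h:
2·Area = [(15·h − 15·(-2)) + (15·6 − (-1)·h)] + 110
       = 16·h + 230 = 262
⇒ h = 2.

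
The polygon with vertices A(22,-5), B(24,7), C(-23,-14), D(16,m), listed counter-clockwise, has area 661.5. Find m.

-24

The doubled signed area Σ (x_i y_{i+1} − x_{i+1} y_i) is linear in m.
With m=0 it equals 243; the coefficient of m is -45 (from the two edges through D).
So -45·m + 243 = 2·661.5 = 1323 ⇒ m = -24.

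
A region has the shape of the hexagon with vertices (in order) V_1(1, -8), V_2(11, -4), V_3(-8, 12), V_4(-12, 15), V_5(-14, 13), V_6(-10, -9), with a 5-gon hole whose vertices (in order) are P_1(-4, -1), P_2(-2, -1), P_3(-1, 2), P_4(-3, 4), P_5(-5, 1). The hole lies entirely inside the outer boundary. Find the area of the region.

291

Outer boundary:
Apply the surveyor's formula: 2A = Σ (x_i·y_{i+1} − x_{i+1}·y_i), indices taken mod 6.
Cross-terms: 84, 100, 24, 54, 256, 89  ⇒  Σ = 607
Area = |Σ|/2 = 303.5.
Hole:
Apply the surveyor's formula: 2A = Σ (x_i·y_{i+1} − x_{i+1}·y_i), indices taken mod 5.
Σ = (2) + (-5) + (2) + (17) + (9) = 25
Area = |Σ|/2 = 12.5.
Net area = 303.5 − 12.5 = 291.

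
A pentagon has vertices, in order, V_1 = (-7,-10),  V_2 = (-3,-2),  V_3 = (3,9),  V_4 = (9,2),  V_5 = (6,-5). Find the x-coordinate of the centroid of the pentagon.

125/66

Apply Gauss's area formula. First the cross-terms c_i = x_i·y_{i+1} − x_{i+1}·y_i:
  -16, -21, -75, -57, -95  ⇒  2A = -264, A = -132.
Then Σ (x_i + x_{i+1})·c_i = -1500, so x̄ = -1500 / (6·(-132)) = 125/66.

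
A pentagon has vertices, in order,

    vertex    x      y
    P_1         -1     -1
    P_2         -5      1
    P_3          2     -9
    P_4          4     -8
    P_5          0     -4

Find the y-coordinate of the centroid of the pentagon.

-472/111

Apply the shoelace formula. First the cross-terms c_i = x_i·y_{i+1} − x_{i+1}·y_i:
  -6, 43, 20, -16, -4  ⇒  2A = 37, A = 18.5.
Then Σ (y_i + y_{i+1})·c_i = -472, so ȳ = -472 / (6·18.5) = -472/111.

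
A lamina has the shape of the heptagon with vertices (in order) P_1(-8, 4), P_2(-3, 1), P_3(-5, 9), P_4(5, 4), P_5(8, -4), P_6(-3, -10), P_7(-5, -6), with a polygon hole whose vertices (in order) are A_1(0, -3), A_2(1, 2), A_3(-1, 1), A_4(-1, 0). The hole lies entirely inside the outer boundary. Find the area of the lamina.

158.5

Outer boundary:
Apply the surveyor's formula: 2A = Σ (x_i·y_{i+1} − x_{i+1}·y_i), indices taken mod 7.
Σ = (4) + (-22) + (-65) + (-52) + (-92) + (-32) + (-68) = -327
Area = |Σ|/2 = 163.5.
Hole:
Σ = (3) + (3) + (1) + (3) = 10
Area = |Σ|/2 = 5.
Net area = 163.5 − 5 = 158.5.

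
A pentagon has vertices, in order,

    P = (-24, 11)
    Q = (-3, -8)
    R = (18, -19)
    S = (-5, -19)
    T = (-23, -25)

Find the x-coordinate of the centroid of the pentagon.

Apply Gauss's area formula. First the cross-terms c_i = x_i·y_{i+1} − x_{i+1}·y_i:
  225, 201, -437, -312, -853  ⇒  2A = -1176, A = -588.
Then Σ (x_i + x_{i+1})·c_i = 40086, so x̄ = 40086 / (6·(-588)) = -2227/196.

-2227/196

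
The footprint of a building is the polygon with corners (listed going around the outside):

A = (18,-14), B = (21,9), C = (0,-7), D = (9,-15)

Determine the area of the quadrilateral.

258

Apply the surveyor's formula: 2A = Σ (x_i·y_{i+1} − x_{i+1}·y_i), indices taken mod 4.
Σ = (456) + (-147) + (63) + (144) = 516
Area = |Σ|/2 = 258.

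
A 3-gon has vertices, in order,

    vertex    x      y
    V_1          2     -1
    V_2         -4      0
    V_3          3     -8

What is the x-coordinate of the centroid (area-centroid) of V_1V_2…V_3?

Apply the surveyor's formula. First the cross-terms c_i = x_i·y_{i+1} − x_{i+1}·y_i:
  -4, 32, 13  ⇒  2A = 41, A = 20.5.
Then Σ (x_i + x_{i+1})·c_i = 41, so x̄ = 41 / (6·20.5) = 1/3.

1/3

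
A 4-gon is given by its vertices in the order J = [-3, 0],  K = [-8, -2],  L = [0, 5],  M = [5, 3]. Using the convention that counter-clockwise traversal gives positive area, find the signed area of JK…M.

-25

Apply the surveyor's formula: 2A = Σ (x_i·y_{i+1} − x_{i+1}·y_i), indices taken mod 4.
Cross-terms: 6, -40, -25, 9  ⇒  Σ = -50
Signed area = Σ/2 = -25 (negative ⇒ clockwise traversal).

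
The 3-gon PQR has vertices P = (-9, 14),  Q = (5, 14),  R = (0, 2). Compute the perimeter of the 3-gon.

|PQ| = √((14)² + (0)²) = √196 = 14
|QR| = √((-5)² + (-12)²) = √169 = 13
|RP| = √((-9)² + (12)²) = √225 = 15
Perimeter = 14 + 13 + 15 = 42.

42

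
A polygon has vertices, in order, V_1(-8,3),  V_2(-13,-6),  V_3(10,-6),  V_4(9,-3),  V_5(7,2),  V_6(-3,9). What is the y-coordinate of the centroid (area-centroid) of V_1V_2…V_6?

-73/140

Apply the surveyor's formula. First the cross-terms c_i = x_i·y_{i+1} − x_{i+1}·y_i:
  87, 138, 24, 39, 69, 63  ⇒  2A = 420, A = 210.
Then Σ (y_i + y_{i+1})·c_i = -657, so ȳ = -657 / (6·210) = -73/140.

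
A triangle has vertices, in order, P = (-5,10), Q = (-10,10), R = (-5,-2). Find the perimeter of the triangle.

|PQ| = √((-5)² + (0)²) = √25 = 5
|QR| = √((5)² + (-12)²) = √169 = 13
|RP| = √((0)² + (12)²) = √144 = 12
Perimeter = 5 + 13 + 12 = 30.

30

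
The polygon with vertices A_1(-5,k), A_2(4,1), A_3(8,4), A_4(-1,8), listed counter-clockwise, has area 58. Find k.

Write out the shoelace sum; only the two edges meeting at A_1 involve k:
2·Area = [((-1)·k − (-5)·8) + ((-5)·1 − 4·k)] + 76
       = -5·k + 111 = 116
⇒ k = -1.

-1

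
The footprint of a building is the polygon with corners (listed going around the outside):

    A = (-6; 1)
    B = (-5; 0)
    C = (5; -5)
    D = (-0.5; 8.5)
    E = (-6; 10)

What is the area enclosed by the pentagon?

A→B: (-6)(0) − (-5)(1) = 5
B→C: (-5)(-5) − (5)(0) = 25
C→D: (5)(8.5) − (-0.5)(-5) = 40
D→E: (-0.5)(10) − (-6)(8.5) = 46
E→A: (-6)(1) − (-6)(10) = 54
Σ = 170
Area = |Σ|/2 = 85.

85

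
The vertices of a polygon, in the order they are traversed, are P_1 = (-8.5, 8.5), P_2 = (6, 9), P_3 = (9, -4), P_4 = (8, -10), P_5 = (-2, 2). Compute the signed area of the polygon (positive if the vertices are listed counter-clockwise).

-147.25

P_1→P_2: (-8.5)(9) − (6)(8.5) = -127.5
P_2→P_3: (6)(-4) − (9)(9) = -105
P_3→P_4: (9)(-10) − (8)(-4) = -58
P_4→P_5: (8)(2) − (-2)(-10) = -4
P_5→P_1: (-2)(8.5) − (-8.5)(2) = 0
Σ = -294.5
Signed area = Σ/2 = -147.25 (negative ⇒ clockwise traversal).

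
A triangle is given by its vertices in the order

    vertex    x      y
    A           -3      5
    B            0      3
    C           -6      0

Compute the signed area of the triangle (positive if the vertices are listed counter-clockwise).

-10.5

Apply Gauss's area formula: 2A = Σ (x_i·y_{i+1} − x_{i+1}·y_i), indices taken mod 3.
A→B: (-3)(3) − (0)(5) = -9
B→C: (0)(0) − (-6)(3) = 18
C→A: (-6)(5) − (-3)(0) = -30
Σ = -21
Signed area = Σ/2 = -10.5 (negative ⇒ clockwise traversal).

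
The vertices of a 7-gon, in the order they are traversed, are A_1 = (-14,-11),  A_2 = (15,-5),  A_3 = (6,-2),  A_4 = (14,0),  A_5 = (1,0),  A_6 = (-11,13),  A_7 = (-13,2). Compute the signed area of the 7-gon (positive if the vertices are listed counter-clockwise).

Σ = (235) + (0) + (28) + (0) + (13) + (147) + (171) = 594
Signed area = Σ/2 = 297 (positive ⇒ counter-clockwise traversal).

297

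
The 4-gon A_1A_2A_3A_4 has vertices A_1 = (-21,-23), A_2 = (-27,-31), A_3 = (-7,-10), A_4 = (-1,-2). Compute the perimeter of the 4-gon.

78

|A_1A_2| = √((-6)² + (-8)²) = √100 = 10
|A_2A_3| = √((20)² + (21)²) = √841 = 29
|A_3A_4| = √((6)² + (8)²) = √100 = 10
|A_4A_1| = √((-20)² + (-21)²) = √841 = 29
Perimeter = 10 + 29 + 10 + 29 = 78.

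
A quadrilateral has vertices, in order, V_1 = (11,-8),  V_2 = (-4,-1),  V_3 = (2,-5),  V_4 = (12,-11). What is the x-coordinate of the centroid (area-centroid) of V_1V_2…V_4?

127/21

Apply the shoelace (surveyor's) formula. First the cross-terms c_i = x_i·y_{i+1} − x_{i+1}·y_i:
  -43, 22, 38, 25  ⇒  2A = 42, A = 21.
Then Σ (x_i + x_{i+1})·c_i = 762, so x̄ = 762 / (6·21) = 127/21.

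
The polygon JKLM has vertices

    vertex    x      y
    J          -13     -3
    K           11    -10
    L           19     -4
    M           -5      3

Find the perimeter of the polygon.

|JK| = √((24)² + (-7)²) = √625 = 25
|KL| = √((8)² + (6)²) = √100 = 10
|LM| = √((-24)² + (7)²) = √625 = 25
|MJ| = √((-8)² + (-6)²) = √100 = 10
Perimeter = 25 + 10 + 25 + 10 = 70.

70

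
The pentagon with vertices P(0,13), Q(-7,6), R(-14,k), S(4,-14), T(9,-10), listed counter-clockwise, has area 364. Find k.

Write out the shoelace sum; only the two edges meeting at R involve k:
2·Area = [((-7)·k − (-14)·6) + ((-14)·(-14) − 4·k)] + 294
       = -11·k + 574 = 728
⇒ k = -14.

-14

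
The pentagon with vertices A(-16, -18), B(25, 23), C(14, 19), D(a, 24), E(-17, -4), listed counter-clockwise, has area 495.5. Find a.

The doubled signed area Σ (x_i y_{i+1} − x_{i+1} y_i) is linear in a.
With a=0 it equals 1221; the coefficient of a is -23 (from the two edges through D).
So -23·a + 1221 = 2·495.5 = 991 ⇒ a = 10.

10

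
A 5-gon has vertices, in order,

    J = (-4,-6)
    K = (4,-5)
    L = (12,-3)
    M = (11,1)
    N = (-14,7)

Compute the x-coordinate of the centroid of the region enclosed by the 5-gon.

Apply the surveyor's formula. First the cross-terms c_i = x_i·y_{i+1} − x_{i+1}·y_i:
  44, 48, 45, 91, 112  ⇒  2A = 340, A = 170.
Then Σ (x_i + x_{i+1})·c_i = -486, so x̄ = -486 / (6·170) = -81/170.

-81/170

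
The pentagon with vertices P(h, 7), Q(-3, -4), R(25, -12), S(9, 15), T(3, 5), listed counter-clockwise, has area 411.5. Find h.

-18

Write out the shoelace sum; only the two edges meeting at P involve h:
2·Area = [(3·7 − h·5) + (h·(-4) − (-3)·7)] + 619
       = -9·h + 661 = 823
⇒ h = -18.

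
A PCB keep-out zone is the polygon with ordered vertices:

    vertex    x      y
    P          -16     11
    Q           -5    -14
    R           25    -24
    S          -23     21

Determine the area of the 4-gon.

Cross-terms: 279, 470, -27, 83  ⇒  Σ = 805
Area = |Σ|/2 = 402.5.

402.5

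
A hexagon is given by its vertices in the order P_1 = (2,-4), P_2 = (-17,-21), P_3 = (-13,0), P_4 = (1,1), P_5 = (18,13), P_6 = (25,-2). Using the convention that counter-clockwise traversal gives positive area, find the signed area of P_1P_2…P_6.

-429

Apply the surveyor's formula: 2A = Σ (x_i·y_{i+1} − x_{i+1}·y_i), indices taken mod 6.
Cross-terms: -110, -273, -13, -5, -361, -96  ⇒  Σ = -858
Signed area = Σ/2 = -429 (negative ⇒ clockwise traversal).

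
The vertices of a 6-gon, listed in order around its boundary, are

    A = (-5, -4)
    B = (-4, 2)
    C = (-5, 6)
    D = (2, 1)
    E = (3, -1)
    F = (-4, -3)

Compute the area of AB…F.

Apply the shoelace (surveyor's) formula: 2A = Σ (x_i·y_{i+1} − x_{i+1}·y_i), indices taken mod 6.
A→B: (-5)(2) − (-4)(-4) = -26
B→C: (-4)(6) − (-5)(2) = -14
C→D: (-5)(1) − (2)(6) = -17
D→E: (2)(-1) − (3)(1) = -5
E→F: (3)(-3) − (-4)(-1) = -13
F→A: (-4)(-4) − (-5)(-3) = 1
Σ = -74
Area = |Σ|/2 = 37.

37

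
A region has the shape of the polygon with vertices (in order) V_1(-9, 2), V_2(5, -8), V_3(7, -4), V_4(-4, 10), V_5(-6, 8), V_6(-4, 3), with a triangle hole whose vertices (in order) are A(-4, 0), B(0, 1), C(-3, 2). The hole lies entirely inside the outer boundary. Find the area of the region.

103

Outer boundary:
Cross-terms: 62, 36, 54, 28, 14, 19  ⇒  Σ = 213
Area = |Σ|/2 = 106.5.
Hole:
Apply the surveyor's formula: 2A = Σ (x_i·y_{i+1} − x_{i+1}·y_i), indices taken mod 3.
A→B: (-4)(1) − (0)(0) = -4
B→C: (0)(2) − (-3)(1) = 3
C→A: (-3)(0) − (-4)(2) = 8
Σ = 7
Area = |Σ|/2 = 3.5.
Net area = 106.5 − 3.5 = 103.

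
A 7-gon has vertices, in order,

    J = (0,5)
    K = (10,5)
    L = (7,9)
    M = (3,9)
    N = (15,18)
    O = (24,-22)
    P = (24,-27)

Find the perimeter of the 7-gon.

120

|JK| = √((10)² + (0)²) = √100 = 10
|KL| = √((-3)² + (4)²) = √25 = 5
|LM| = √((-4)² + (0)²) = √16 = 4
|MN| = √((12)² + (9)²) = √225 = 15
|NO| = √((9)² + (-40)²) = √1681 = 41
|OP| = √((0)² + (-5)²) = √25 = 5
|PJ| = √((-24)² + (32)²) = √1600 = 40
Perimeter = 10 + 5 + 4 + 15 + 41 + 5 + 40 = 120.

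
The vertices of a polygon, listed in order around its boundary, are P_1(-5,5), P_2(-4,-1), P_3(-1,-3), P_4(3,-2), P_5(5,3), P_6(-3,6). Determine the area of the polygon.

Apply the shoelace formula: 2A = Σ (x_i·y_{i+1} − x_{i+1}·y_i), indices taken mod 6.
Σ = (25) + (11) + (11) + (19) + (39) + (15) = 120
Area = |Σ|/2 = 60.

60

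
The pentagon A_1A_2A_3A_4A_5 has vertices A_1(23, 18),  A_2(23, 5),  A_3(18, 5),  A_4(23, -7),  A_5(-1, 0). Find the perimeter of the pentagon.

86

|A_1A_2| = √((0)² + (-13)²) = √169 = 13
|A_2A_3| = √((-5)² + (0)²) = √25 = 5
|A_3A_4| = √((5)² + (-12)²) = √169 = 13
|A_4A_5| = √((-24)² + (7)²) = √625 = 25
|A_5A_1| = √((24)² + (18)²) = √900 = 30
Perimeter = 13 + 5 + 13 + 25 + 30 = 86.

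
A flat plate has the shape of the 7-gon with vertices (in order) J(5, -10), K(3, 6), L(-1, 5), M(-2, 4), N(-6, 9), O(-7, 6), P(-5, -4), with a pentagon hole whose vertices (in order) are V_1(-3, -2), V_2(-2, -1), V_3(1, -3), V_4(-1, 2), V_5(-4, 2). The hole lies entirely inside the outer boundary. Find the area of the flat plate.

Outer boundary:
Apply the shoelace formula: 2A = Σ (x_i·y_{i+1} − x_{i+1}·y_i), indices taken mod 7.
Cross-terms: 60, 21, 6, 6, 27, 58, 70  ⇒  Σ = 248
Area = |Σ|/2 = 124.
Hole:
Apply Gauss's area formula: 2A = Σ (x_i·y_{i+1} − x_{i+1}·y_i), indices taken mod 5.
Σ = (-1) + (7) + (-1) + (6) + (14) = 25
Area = |Σ|/2 = 12.5.
Net area = 124 − 12.5 = 111.5.

111.5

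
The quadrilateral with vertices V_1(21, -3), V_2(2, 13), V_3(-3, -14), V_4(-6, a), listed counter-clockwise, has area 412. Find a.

Write out the shoelace sum; only the two edges meeting at V_4 involve a:
2·Area = [((-3)·a − (-6)·(-14)) + ((-6)·(-3) − 21·a)] + 290
       = -24·a + 224 = 824
⇒ a = -25.

-25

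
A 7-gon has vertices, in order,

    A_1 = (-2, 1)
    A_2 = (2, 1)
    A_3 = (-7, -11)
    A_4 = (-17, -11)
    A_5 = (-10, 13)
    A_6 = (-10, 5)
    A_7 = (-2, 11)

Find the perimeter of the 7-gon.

82

|A_1A_2| = √((4)² + (0)²) = √16 = 4
|A_2A_3| = √((-9)² + (-12)²) = √225 = 15
|A_3A_4| = √((-10)² + (0)²) = √100 = 10
|A_4A_5| = √((7)² + (24)²) = √625 = 25
|A_5A_6| = √((0)² + (-8)²) = √64 = 8
|A_6A_7| = √((8)² + (6)²) = √100 = 10
|A_7A_1| = √((0)² + (-10)²) = √100 = 10
Perimeter = 4 + 15 + 10 + 25 + 8 + 10 + 10 = 82.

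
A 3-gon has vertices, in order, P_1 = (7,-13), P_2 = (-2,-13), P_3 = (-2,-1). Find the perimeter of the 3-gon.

36

|P_1P_2| = √((-9)² + (0)²) = √81 = 9
|P_2P_3| = √((0)² + (12)²) = √144 = 12
|P_3P_1| = √((9)² + (-12)²) = √225 = 15
Perimeter = 9 + 12 + 15 = 36.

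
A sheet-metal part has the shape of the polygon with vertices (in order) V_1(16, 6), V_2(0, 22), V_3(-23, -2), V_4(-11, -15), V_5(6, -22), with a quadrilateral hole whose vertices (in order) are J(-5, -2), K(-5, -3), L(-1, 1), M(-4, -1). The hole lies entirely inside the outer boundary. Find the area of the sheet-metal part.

Outer boundary:
Apply Gauss's area formula: 2A = Σ (x_i·y_{i+1} − x_{i+1}·y_i), indices taken mod 5.
Σ = (352) + (506) + (323) + (332) + (388) = 1901
Area = |Σ|/2 = 950.5.
Hole:
Apply the surveyor's formula: 2A = Σ (x_i·y_{i+1} − x_{i+1}·y_i), indices taken mod 4.
J→K: (-5)(-3) − (-5)(-2) = 5
K→L: (-5)(1) − (-1)(-3) = -8
L→M: (-1)(-1) − (-4)(1) = 5
M→J: (-4)(-2) − (-5)(-1) = 3
Σ = 5
Area = |Σ|/2 = 2.5.
Net area = 950.5 − 2.5 = 948.

948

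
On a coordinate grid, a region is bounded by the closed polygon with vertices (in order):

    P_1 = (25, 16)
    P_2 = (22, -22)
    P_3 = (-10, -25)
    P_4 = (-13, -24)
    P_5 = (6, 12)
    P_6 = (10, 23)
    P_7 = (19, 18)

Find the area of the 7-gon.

P_1→P_2: (25)(-22) − (22)(16) = -902
P_2→P_3: (22)(-25) − (-10)(-22) = -770
P_3→P_4: (-10)(-24) − (-13)(-25) = -85
P_4→P_5: (-13)(12) − (6)(-24) = -12
P_5→P_6: (6)(23) − (10)(12) = 18
P_6→P_7: (10)(18) − (19)(23) = -257
P_7→P_1: (19)(16) − (25)(18) = -146
Σ = -2154
Area = |Σ|/2 = 1077.

1077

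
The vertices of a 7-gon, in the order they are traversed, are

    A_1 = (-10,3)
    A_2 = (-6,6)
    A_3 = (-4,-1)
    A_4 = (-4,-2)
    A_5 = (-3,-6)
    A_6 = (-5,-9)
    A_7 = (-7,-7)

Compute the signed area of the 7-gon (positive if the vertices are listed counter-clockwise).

-56

Σ = (-42) + (30) + (4) + (18) + (-3) + (-28) + (-91) = -112
Signed area = Σ/2 = -56 (negative ⇒ clockwise traversal).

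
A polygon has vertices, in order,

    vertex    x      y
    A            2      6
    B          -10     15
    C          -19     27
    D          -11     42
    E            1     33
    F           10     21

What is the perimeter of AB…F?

94

|AB| = √((-12)² + (9)²) = √225 = 15
|BC| = √((-9)² + (12)²) = √225 = 15
|CD| = √((8)² + (15)²) = √289 = 17
|DE| = √((12)² + (-9)²) = √225 = 15
|EF| = √((9)² + (-12)²) = √225 = 15
|FA| = √((-8)² + (-15)²) = √289 = 17
Perimeter = 15 + 15 + 17 + 15 + 15 + 17 = 94.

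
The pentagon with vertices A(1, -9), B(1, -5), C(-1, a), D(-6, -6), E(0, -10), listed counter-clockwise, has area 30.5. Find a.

-2

Write out the shoelace sum; only the two edges meeting at C involve a:
2·Area = [(1·a − (-1)·(-5)) + ((-1)·(-6) − (-6)·a)] + 74
       = 7·a + 75 = 61
⇒ a = -2.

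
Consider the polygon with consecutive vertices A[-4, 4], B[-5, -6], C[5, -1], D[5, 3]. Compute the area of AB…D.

65.5

Apply the surveyor's formula: 2A = Σ (x_i·y_{i+1} − x_{i+1}·y_i), indices taken mod 4.
Σ = (44) + (35) + (20) + (32) = 131
Area = |Σ|/2 = 65.5.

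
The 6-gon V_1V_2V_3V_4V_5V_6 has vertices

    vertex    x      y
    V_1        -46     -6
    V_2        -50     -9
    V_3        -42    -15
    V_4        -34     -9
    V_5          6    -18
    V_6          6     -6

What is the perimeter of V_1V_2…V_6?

130

|V_1V_2| = √((-4)² + (-3)²) = √25 = 5
|V_2V_3| = √((8)² + (-6)²) = √100 = 10
|V_3V_4| = √((8)² + (6)²) = √100 = 10
|V_4V_5| = √((40)² + (-9)²) = √1681 = 41
|V_5V_6| = √((0)² + (12)²) = √144 = 12
|V_6V_1| = √((-52)² + (0)²) = √2704 = 52
Perimeter = 5 + 10 + 10 + 41 + 12 + 52 = 130.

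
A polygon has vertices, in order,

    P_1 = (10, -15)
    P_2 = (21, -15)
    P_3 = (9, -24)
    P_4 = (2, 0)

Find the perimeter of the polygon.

|P_1P_2| = √((11)² + (0)²) = √121 = 11
|P_2P_3| = √((-12)² + (-9)²) = √225 = 15
|P_3P_4| = √((-7)² + (24)²) = √625 = 25
|P_4P_1| = √((8)² + (-15)²) = √289 = 17
Perimeter = 11 + 15 + 25 + 17 = 68.

68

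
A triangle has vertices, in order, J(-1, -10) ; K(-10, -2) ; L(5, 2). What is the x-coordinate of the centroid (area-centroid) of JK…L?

-2

Apply the shoelace (surveyor's) formula. First the cross-terms c_i = x_i·y_{i+1} − x_{i+1}·y_i:
  -98, -10, -48  ⇒  2A = -156, A = -78.
Then Σ (x_i + x_{i+1})·c_i = 936, so x̄ = 936 / (6·(-78)) = -2.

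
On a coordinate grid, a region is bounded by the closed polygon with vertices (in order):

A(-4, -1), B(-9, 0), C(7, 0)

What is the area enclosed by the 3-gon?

8

Apply the shoelace formula: 2A = Σ (x_i·y_{i+1} − x_{i+1}·y_i), indices taken mod 3.
Σ = (-9) + (0) + (-7) = -16
Area = |Σ|/2 = 8.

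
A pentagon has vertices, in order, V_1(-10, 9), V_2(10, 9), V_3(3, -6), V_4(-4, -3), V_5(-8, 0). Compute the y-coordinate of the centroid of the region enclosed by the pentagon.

35/11

Apply the surveyor's formula. First the cross-terms c_i = x_i·y_{i+1} − x_{i+1}·y_i:
  -180, -87, -33, -24, -72  ⇒  2A = -396, A = -198.
Then Σ (y_i + y_{i+1})·c_i = -3780, so ȳ = -3780 / (6·(-198)) = 35/11.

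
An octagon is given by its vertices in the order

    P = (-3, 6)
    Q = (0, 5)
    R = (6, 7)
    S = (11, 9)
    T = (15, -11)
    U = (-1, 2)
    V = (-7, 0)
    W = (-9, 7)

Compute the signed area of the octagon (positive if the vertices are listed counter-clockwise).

Apply the shoelace formula: 2A = Σ (x_i·y_{i+1} − x_{i+1}·y_i), indices taken mod 8.
Cross-terms: -15, -30, -23, -256, 19, 14, -49, -33  ⇒  Σ = -373
Signed area = Σ/2 = -186.5 (negative ⇒ clockwise traversal).

-186.5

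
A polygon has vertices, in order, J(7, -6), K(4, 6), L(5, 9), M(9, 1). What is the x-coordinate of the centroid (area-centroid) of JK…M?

Apply the shoelace (surveyor's) formula. First the cross-terms c_i = x_i·y_{i+1} − x_{i+1}·y_i:
  66, 6, -76, -61  ⇒  2A = -65, A = -32.5.
Then Σ (x_i + x_{i+1})·c_i = -1260, so x̄ = -1260 / (6·(-32.5)) = 84/13.

84/13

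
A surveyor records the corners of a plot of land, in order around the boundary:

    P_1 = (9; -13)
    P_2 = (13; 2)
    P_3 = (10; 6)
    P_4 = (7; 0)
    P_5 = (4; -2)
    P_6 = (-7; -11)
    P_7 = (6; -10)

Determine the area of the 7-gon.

Σ = (187) + (58) + (-42) + (-14) + (-58) + (136) + (12) = 279
Area = |Σ|/2 = 139.5.

139.5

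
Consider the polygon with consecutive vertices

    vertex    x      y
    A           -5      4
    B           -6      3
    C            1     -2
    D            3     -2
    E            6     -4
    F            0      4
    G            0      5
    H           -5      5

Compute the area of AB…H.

38

Apply Gauss's area formula: 2A = Σ (x_i·y_{i+1} − x_{i+1}·y_i), indices taken mod 8.
Σ = (9) + (9) + (4) + (0) + (24) + (0) + (25) + (5) = 76
Area = |Σ|/2 = 38.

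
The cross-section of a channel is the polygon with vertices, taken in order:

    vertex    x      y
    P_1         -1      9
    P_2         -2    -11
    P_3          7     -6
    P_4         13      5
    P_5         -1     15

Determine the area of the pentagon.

Apply the shoelace (surveyor's) formula: 2A = Σ (x_i·y_{i+1} − x_{i+1}·y_i), indices taken mod 5.
Σ = (29) + (89) + (113) + (200) + (6) = 437
Area = |Σ|/2 = 218.5.

218.5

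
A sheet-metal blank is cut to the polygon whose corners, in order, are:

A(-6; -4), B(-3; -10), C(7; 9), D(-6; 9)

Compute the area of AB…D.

Apply the surveyor's formula: 2A = Σ (x_i·y_{i+1} − x_{i+1}·y_i), indices taken mod 4.
Σ = (48) + (43) + (117) + (78) = 286
Area = |Σ|/2 = 143.

143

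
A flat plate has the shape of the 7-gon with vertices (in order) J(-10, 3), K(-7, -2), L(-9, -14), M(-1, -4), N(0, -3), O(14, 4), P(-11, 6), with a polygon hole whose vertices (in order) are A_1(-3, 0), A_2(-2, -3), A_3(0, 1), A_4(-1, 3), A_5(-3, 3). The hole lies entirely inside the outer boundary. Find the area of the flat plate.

160

Outer boundary:
Cross-terms: 41, 80, 22, 3, 42, 128, 27  ⇒  Σ = 343
Area = |Σ|/2 = 171.5.
Hole:
A_1→A_2: (-3)(-3) − (-2)(0) = 9
A_2→A_3: (-2)(1) − (0)(-3) = -2
A_3→A_4: (0)(3) − (-1)(1) = 1
A_4→A_5: (-1)(3) − (-3)(3) = 6
A_5→A_1: (-3)(0) − (-3)(3) = 9
Σ = 23
Area = |Σ|/2 = 11.5.
Net area = 171.5 − 11.5 = 160.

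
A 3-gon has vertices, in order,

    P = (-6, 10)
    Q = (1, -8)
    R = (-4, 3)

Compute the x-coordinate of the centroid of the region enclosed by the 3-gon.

Apply the shoelace (surveyor's) formula. First the cross-terms c_i = x_i·y_{i+1} − x_{i+1}·y_i:
  38, -29, -22  ⇒  2A = -13, A = -6.5.
Then Σ (x_i + x_{i+1})·c_i = 117, so x̄ = 117 / (6·(-6.5)) = -3.

-3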